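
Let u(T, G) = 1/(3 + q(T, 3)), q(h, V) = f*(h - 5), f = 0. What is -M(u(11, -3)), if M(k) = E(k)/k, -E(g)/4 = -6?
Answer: -72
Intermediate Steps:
E(g) = 24 (E(g) = -4*(-6) = 24)
q(h, V) = 0 (q(h, V) = 0*(h - 5) = 0*(-5 + h) = 0)
u(T, G) = ⅓ (u(T, G) = 1/(3 + 0) = 1/3 = ⅓)
M(k) = 24/k
-M(u(11, -3)) = -24/⅓ = -24*3 = -1*72 = -72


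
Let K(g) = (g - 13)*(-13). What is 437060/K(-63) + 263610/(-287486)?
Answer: 1205655620/2731117 ≈ 441.45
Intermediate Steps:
K(g) = 169 - 13*g (K(g) = (-13 + g)*(-13) = 169 - 13*g)
437060/K(-63) + 263610/(-287486) = 437060/(169 - 13*(-63)) + 263610/(-287486) = 437060/(169 + 819) + 263610*(-1/287486) = 437060/988 - 131805/143743 = 437060*(1/988) - 131805/143743 = 8405/19 - 131805/143743 = 1205655620/2731117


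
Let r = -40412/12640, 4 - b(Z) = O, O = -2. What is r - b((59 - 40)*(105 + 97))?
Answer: -29063/3160 ≈ -9.1971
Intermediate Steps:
b(Z) = 6 (b(Z) = 4 - 1*(-2) = 4 + 2 = 6)
r = -10103/3160 (r = -40412*1/12640 = -10103/3160 ≈ -3.1972)
r - b((59 - 40)*(105 + 97)) = -10103/3160 - 1*6 = -10103/3160 - 6 = -29063/3160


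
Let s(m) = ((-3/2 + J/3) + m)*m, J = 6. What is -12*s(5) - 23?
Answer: -353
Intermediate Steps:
s(m) = m*(1/2 + m) (s(m) = ((-3/2 + 6/3) + m)*m = ((-3*1/2 + 6*(1/3)) + m)*m = ((-3/2 + 2) + m)*m = (1/2 + m)*m = m*(1/2 + m))
-12*s(5) - 23 = -60*(1/2 + 5) - 23 = -60*11/2 - 23 = -12*55/2 - 23 = -330 - 23 = -353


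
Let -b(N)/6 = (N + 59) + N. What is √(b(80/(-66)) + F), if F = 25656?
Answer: √3063302/11 ≈ 159.11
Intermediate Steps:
b(N) = -354 - 12*N (b(N) = -6*((N + 59) + N) = -6*((59 + N) + N) = -6*(59 + 2*N) = -354 - 12*N)
√(b(80/(-66)) + F) = √((-354 - 960/(-66)) + 25656) = √((-354 - 960*(-1)/66) + 25656) = √((-354 - 12*(-40/33)) + 25656) = √((-354 + 160/11) + 25656) = √(-3734/11 + 25656) = √(278482/11) = √3063302/11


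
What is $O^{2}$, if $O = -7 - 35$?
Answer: $1764$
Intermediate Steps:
$O = -42$ ($O = -7 - 35 = -42$)
$O^{2} = \left(-42\right)^{2} = 1764$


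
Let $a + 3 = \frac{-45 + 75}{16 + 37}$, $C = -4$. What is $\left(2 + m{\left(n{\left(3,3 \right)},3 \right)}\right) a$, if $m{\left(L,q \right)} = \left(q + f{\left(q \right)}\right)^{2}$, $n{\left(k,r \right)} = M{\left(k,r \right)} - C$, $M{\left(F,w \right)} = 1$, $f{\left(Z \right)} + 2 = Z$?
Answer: $- \frac{2322}{53} \approx -43.811$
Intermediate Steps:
$f{\left(Z \right)} = -2 + Z$
$n{\left(k,r \right)} = 5$ ($n{\left(k,r \right)} = 1 - -4 = 1 + 4 = 5$)
$m{\left(L,q \right)} = \left(-2 + 2 q\right)^{2}$ ($m{\left(L,q \right)} = \left(q + \left(-2 + q\right)\right)^{2} = \left(-2 + 2 q\right)^{2}$)
$a = - \frac{129}{53}$ ($a = -3 + \frac{-45 + 75}{16 + 37} = -3 + \frac{30}{53} = - \frac{129}{53} \approx -2.434$)
$\left(2 + m{\left(n{\left(3,3 \right)},3 \right)}\right) a = \left(2 + 4 \left(-1 + 3\right)^{2}\right) \left(- \frac{129}{53}\right) = \left(2 + 4 \cdot 2^{2}\right) \left(- \frac{129}{53}\right) = \left(2 + 4 \cdot 4\right) \left(- \frac{129}{53}\right) = \left(2 + 16\right) \left(- \frac{129}{53}\right) = 18 \left(- \frac{129}{53}\right) = - \frac{2322}{53}$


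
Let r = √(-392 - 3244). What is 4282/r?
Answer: -2141*I*√101/303 ≈ -71.012*I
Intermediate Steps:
r = 6*I*√101 (r = √(-3636) = 6*I*√101 ≈ 60.299*I)
4282/r = 4282/((6*I*√101)) = 4282*(-I*√101/606) = -2141*I*√101/303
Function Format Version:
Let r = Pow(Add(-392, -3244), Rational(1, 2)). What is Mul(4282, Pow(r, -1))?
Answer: Mul(Rational(-2141, 303), I, Pow(101, Rational(1, 2))) ≈ Mul(-71.012, I)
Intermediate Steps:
r = Mul(6, I, Pow(101, Rational(1, 2))) (r = Pow(-3636, Rational(1, 2)) = Mul(6, I, Pow(101, Rational(1, 2))) ≈ Mul(60.299, I))
Mul(4282, Pow(r, -1)) = Mul(4282, Pow(Mul(6, I, Pow(101, Rational(1, 2))), -1)) = Mul(4282, Mul(Rational(-1, 606), I, Pow(101, Rational(1, 2)))) = Mul(Rational(-2141, 303), I, Pow(101, Rational(1, 2)))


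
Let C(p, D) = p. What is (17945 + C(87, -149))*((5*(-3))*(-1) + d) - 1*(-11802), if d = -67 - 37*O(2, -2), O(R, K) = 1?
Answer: -1593046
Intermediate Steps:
d = -104 (d = -67 - 37*1 = -67 - 37 = -104)
(17945 + C(87, -149))*((5*(-3))*(-1) + d) - 1*(-11802) = (17945 + 87)*((5*(-3))*(-1) - 104) - 1*(-11802) = 18032*(-15*(-1) - 104) + 11802 = 18032*(15 - 104) + 11802 = 18032*(-89) + 11802 = -1604848 + 11802 = -1593046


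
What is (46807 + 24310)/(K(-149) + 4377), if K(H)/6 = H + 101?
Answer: 71117/4089 ≈ 17.392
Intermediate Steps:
K(H) = 606 + 6*H (K(H) = 6*(H + 101) = 6*(101 + H) = 606 + 6*H)
(46807 + 24310)/(K(-149) + 4377) = (46807 + 24310)/((606 + 6*(-149)) + 4377) = 71117/((606 - 894) + 4377) = 71117/(-288 + 4377) = 71117/4089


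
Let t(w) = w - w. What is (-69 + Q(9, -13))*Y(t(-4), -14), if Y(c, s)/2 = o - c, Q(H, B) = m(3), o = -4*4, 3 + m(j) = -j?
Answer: 2400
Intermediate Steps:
m(j) = -3 - j
o = -16
t(w) = 0
Q(H, B) = -6 (Q(H, B) = -3 - 1*3 = -3 - 3 = -6)
Y(c, s) = -32 - 2*c (Y(c, s) = 2*(-16 - c) = -32 - 2*c)
(-69 + Q(9, -13))*Y(t(-4), -14) = (-69 - 6)*(-32 - 2*0) = -75*(-32 + 0) = -75*(-32) = 2400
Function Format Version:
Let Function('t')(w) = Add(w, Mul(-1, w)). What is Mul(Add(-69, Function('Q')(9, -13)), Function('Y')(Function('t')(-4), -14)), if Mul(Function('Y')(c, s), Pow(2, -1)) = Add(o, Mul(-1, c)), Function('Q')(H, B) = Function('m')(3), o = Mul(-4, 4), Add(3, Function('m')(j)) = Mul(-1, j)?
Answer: 2400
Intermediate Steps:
Function('m')(j) = Add(-3, Mul(-1, j))
o = -16
Function('t')(w) = 0
Function('Q')(H, B) = -6 (Function('Q')(H, B) = Add(-3, Mul(-1, 3)) = Add(-3, -3) = -6)
Function('Y')(c, s) = Add(-32, Mul(-2, c)) (Function('Y')(c, s) = Mul(2, Add(-16, Mul(-1, c))) = Add(-32, Mul(-2, c)))
Mul(Add(-69, Function('Q')(9, -13)), Function('Y')(Function('t')(-4), -14)) = Mul(Add(-69, -6), Add(-32, Mul(-2, 0))) = Mul(-75, Add(-32, 0)) = Mul(-75, -32) = 2400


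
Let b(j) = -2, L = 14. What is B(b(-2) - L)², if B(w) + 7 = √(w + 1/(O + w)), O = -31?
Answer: (329 - I*√35391)²/2209 ≈ 32.979 - 56.037*I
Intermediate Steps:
B(w) = -7 + √(w + 1/(-31 + w))
B(b(-2) - L)² = (-7 + √((1 + (-2 - 1*14)*(-31 + (-2 - 1*14)))/(-31 + (-2 - 1*14))))² = (-7 + √((1 + (-2 - 14)*(-31 + (-2 - 14)))/(-31 + (-2 - 14))))² = (-7 + √((1 - 16*(-31 - 16))/(-31 - 16)))² = (-7 + √((1 - 16*(-47))/(-47)))² = (-7 + √(-(1 + 752)/47))² = (-7 + √(-1/47*753))² = (-7 + √(-753/47))² = (-7 + I*√35391/47)²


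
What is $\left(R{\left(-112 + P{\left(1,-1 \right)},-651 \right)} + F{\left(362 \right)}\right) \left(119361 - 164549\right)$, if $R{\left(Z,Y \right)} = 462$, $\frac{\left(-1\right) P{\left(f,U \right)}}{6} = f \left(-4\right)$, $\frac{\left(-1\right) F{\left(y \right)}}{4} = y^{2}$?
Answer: $23665588232$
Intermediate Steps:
$F{\left(y \right)} = - 4 y^{2}$
$P{\left(f,U \right)} = 24 f$ ($P{\left(f,U \right)} = - 6 f \left(-4\right) = - 6 \left(- 4 f\right) = 24 f$)
$\left(R{\left(-112 + P{\left(1,-1 \right)},-651 \right)} + F{\left(362 \right)}\right) \left(119361 - 164549\right) = \left(462 - 4 \cdot 362^{2}\right) \left(119361 - 164549\right) = \left(462 - 524176\right) \left(-45188\right) = \left(-523714\right) \left(-45188\right) = 23665588232$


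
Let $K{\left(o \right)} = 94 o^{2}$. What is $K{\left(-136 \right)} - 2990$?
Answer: $1735634$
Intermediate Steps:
$K{\left(-136 \right)} - 2990 = 94 \left(-136\right)^{2} - 2990 = 94 \cdot 18496 - 2990 = 1738624 - 2990 = 1735634$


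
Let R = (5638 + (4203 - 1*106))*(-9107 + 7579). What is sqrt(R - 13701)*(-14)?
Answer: -42*I*sqrt(1654309) ≈ -54020.0*I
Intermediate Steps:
R = -14875080 (R = (5638 + (4203 - 106))*(-1528) = (5638 + 4097)*(-1528) = 9735*(-1528) = -14875080)
sqrt(R - 13701)*(-14) = sqrt(-14875080 - 13701)*(-14) = sqrt(-14888781)*(-14) = (3*I*sqrt(1654309))*(-14) = -42*I*sqrt(1654309)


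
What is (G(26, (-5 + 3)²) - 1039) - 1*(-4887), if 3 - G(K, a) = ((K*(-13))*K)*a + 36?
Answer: 38967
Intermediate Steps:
G(K, a) = -33 + 13*a*K² (G(K, a) = 3 - (((K*(-13))*K)*a + 36) = 3 - (((-13*K)*K)*a + 36) = 3 - ((-13*K²)*a + 36) = 3 - (-13*a*K² + 36) = 3 - (36 - 13*a*K²) = 3 + (-36 + 13*a*K²) = -33 + 13*a*K²)
(G(26, (-5 + 3)²) - 1039) - 1*(-4887) = ((-33 + 13*(-5 + 3)²*26²) - 1039) - 1*(-4887) = ((-33 + 13*(-2)²*676) - 1039) + 4887 = ((-33 + 13*4*676) - 1039) + 4887 = ((-33 + 35152) - 1039) + 4887 = (35119 - 1039) + 4887 = 34080 + 4887 = 38967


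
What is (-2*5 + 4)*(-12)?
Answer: 72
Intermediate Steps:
(-2*5 + 4)*(-12) = (-10 + 4)*(-12) = -6*(-12) = 72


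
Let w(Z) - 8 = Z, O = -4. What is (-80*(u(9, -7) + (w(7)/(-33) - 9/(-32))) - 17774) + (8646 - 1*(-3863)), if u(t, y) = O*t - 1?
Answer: -50405/22 ≈ -2291.1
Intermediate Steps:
w(Z) = 8 + Z
u(t, y) = -1 - 4*t (u(t, y) = -4*t - 1 = -1 - 4*t)
(-80*(u(9, -7) + (w(7)/(-33) - 9/(-32))) - 17774) + (8646 - 1*(-3863)) = (-80*((-1 - 4*9) + ((8 + 7)/(-33) - 9/(-32))) - 17774) + (8646 - 1*(-3863)) = (-80*((-1 - 36) + (15*(-1/33) - 9*(-1/32))) - 17774) + (8646 + 3863) = (-80*(-37 + (-5/11 + 9/32)) - 17774) + 12509 = (-80*(-37 - 61/352) - 17774) + 12509 = (-80*(-13085/352) - 17774) + 12509 = (65425/22 - 17774) + 12509 = -325603/22 + 12509 = -50405/22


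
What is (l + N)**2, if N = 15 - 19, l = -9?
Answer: 169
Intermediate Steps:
N = -4
(l + N)**2 = (-9 - 4)**2 = (-13)**2 = 169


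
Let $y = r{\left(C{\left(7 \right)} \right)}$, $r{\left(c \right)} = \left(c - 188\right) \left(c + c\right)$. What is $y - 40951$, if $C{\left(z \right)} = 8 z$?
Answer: $-55735$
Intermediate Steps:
$r{\left(c \right)} = 2 c \left(-188 + c\right)$ ($r{\left(c \right)} = \left(-188 + c\right) 2 c = 2 c \left(-188 + c\right)$)
$y = -14784$ ($y = 2 \cdot 8 \cdot 7 \left(-188 + 8 \cdot 7\right) = 2 \cdot 56 \left(-188 + 56\right) = 2 \cdot 56 \left(-132\right) = -14784$)
$y - 40951 = -14784 - 40951 = -55735$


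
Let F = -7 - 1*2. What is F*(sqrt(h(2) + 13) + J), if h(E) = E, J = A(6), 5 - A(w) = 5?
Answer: -9*sqrt(15) ≈ -34.857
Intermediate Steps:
A(w) = 0 (A(w) = 5 - 1*5 = 5 - 5 = 0)
J = 0
F = -9 (F = -7 - 2 = -9)
F*(sqrt(h(2) + 13) + J) = -9*(sqrt(2 + 13) + 0) = -9*(sqrt(15) + 0) = -9*sqrt(15)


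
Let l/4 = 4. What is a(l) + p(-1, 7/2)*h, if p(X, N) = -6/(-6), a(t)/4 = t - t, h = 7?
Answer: 7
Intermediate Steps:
l = 16 (l = 4*4 = 16)
a(t) = 0 (a(t) = 4*(t - t) = 4*0 = 0)
p(X, N) = 1 (p(X, N) = -6*(-1/6) = 1)
a(l) + p(-1, 7/2)*h = 0 + 1*7 = 0 + 7 = 7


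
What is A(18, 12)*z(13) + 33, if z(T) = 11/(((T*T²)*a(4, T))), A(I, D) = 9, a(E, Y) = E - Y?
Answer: 72490/2197 ≈ 32.995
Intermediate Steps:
z(T) = 11/(T³*(4 - T)) (z(T) = 11/(((T*T²)*(4 - T))) = 11/((T³*(4 - T))) = 11*(1/(T³*(4 - T))) = 11/(T³*(4 - T)))
A(18, 12)*z(13) + 33 = 9*(-11/(13³*(-4 + 13))) + 33 = 9*(-11*1/2197/9) + 33 = 9*(-11*1/2197*⅑) + 33 = 9*(-11/19773) + 33 = -11/2197 + 33 = 72490/2197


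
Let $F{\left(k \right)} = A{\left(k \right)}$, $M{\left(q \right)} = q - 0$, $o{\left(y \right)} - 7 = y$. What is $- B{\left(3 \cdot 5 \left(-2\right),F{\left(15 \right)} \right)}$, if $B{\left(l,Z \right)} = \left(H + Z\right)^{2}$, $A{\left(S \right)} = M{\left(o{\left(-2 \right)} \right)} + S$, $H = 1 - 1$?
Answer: $-400$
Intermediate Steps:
$o{\left(y \right)} = 7 + y$
$M{\left(q \right)} = q$ ($M{\left(q \right)} = q + 0 = q$)
$H = 0$
$A{\left(S \right)} = 5 + S$ ($A{\left(S \right)} = \left(7 - 2\right) + S = 5 + S$)
$F{\left(k \right)} = 5 + k$
$B{\left(l,Z \right)} = Z^{2}$ ($B{\left(l,Z \right)} = \left(0 + Z\right)^{2} = Z^{2}$)
$- B{\left(3 \cdot 5 \left(-2\right),F{\left(15 \right)} \right)} = - \left(5 + 15\right)^{2} = - 20^{2} = \left(-1\right) 400 = -400$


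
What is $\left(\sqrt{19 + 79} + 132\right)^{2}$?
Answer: $17522 + 1848 \sqrt{2} \approx 20135.0$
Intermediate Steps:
$\left(\sqrt{19 + 79} + 132\right)^{2} = \left(\sqrt{98} + 132\right)^{2} = \left(7 \sqrt{2} + 132\right)^{2} = \left(132 + 7 \sqrt{2}\right)^{2}$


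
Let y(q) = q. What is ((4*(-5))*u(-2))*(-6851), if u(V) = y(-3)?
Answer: -411060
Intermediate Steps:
u(V) = -3
((4*(-5))*u(-2))*(-6851) = ((4*(-5))*(-3))*(-6851) = -20*(-3)*(-6851) = 60*(-6851) = -411060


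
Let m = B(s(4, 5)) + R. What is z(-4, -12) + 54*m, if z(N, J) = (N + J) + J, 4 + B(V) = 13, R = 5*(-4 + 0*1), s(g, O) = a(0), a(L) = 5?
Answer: -622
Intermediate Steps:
s(g, O) = 5
R = -20 (R = 5*(-4 + 0) = 5*(-4) = -20)
B(V) = 9 (B(V) = -4 + 13 = 9)
z(N, J) = N + 2*J (z(N, J) = (J + N) + J = N + 2*J)
m = -11 (m = 9 - 20 = -11)
z(-4, -12) + 54*m = (-4 + 2*(-12)) + 54*(-11) = (-4 - 24) - 594 = -28 - 594 = -622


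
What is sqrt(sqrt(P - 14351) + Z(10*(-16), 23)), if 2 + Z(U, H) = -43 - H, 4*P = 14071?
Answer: sqrt(-272 + 2*I*sqrt(43333))/2 ≈ 5.3069 + 9.8063*I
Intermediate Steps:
P = 14071/4 (P = (1/4)*14071 = 14071/4 ≈ 3517.8)
Z(U, H) = -45 - H (Z(U, H) = -2 + (-43 - H) = -45 - H)
sqrt(sqrt(P - 14351) + Z(10*(-16), 23)) = sqrt(sqrt(14071/4 - 14351) + (-45 - 1*23)) = sqrt(sqrt(-43333/4) + (-45 - 23)) = sqrt(I*sqrt(43333)/2 - 68) = sqrt(-68 + I*sqrt(43333)/2)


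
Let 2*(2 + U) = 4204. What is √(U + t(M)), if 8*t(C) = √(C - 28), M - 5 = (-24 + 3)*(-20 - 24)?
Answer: √(33600 + 2*√901)/4 ≈ 45.867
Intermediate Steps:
U = 2100 (U = -2 + (½)*4204 = -2 + 2102 = 2100)
M = 929 (M = 5 + (-24 + 3)*(-20 - 24) = 5 - 21*(-44) = 5 + 924 = 929)
t(C) = √(-28 + C)/8 (t(C) = √(C - 28)/8 = √(-28 + C)/8)
√(U + t(M)) = √(2100 + √(-28 + 929)/8) = √(2100 + √901/8)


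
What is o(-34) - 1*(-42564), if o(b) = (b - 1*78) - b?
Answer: 42486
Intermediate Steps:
o(b) = -78 (o(b) = (b - 78) - b = (-78 + b) - b = -78)
o(-34) - 1*(-42564) = -78 - 1*(-42564) = -78 + 42564 = 42486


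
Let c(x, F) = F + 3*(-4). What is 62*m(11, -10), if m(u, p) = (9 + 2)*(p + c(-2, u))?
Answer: -7502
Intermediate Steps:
c(x, F) = -12 + F (c(x, F) = F - 12 = -12 + F)
m(u, p) = -132 + 11*p + 11*u (m(u, p) = (9 + 2)*(p + (-12 + u)) = 11*(-12 + p + u) = -132 + 11*p + 11*u)
62*m(11, -10) = 62*(-132 + 11*(-10) + 11*11) = 62*(-132 - 110 + 121) = 62*(-121) = -7502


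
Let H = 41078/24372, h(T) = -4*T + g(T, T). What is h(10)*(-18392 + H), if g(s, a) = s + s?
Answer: 2241043730/6093 ≈ 3.6781e+5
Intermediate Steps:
g(s, a) = 2*s
h(T) = -2*T (h(T) = -4*T + 2*T = -2*T)
H = 20539/12186 (H = 41078*(1/24372) = 20539/12186 ≈ 1.6855)
h(10)*(-18392 + H) = (-2*10)*(-18392 + 20539/12186) = -20*(-224104373/12186) = 2241043730/6093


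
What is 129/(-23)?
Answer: -129/23 ≈ -5.6087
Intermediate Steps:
129/(-23) = 129*(-1/23) = -129/23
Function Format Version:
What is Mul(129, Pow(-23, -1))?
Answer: Rational(-129, 23) ≈ -5.6087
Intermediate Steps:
Mul(129, Pow(-23, -1)) = Mul(129, Rational(-1, 23)) = Rational(-129, 23)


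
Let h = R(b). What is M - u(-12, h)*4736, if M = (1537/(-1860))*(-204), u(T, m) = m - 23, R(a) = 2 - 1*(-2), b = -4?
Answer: 13973649/155 ≈ 90153.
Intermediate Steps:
R(a) = 4 (R(a) = 2 + 2 = 4)
h = 4
u(T, m) = -23 + m
M = 26129/155 (M = (1537*(-1/1860))*(-204) = -1537/1860*(-204) = 26129/155 ≈ 168.57)
M - u(-12, h)*4736 = 26129/155 - (-23 + 4)*4736 = 26129/155 - (-19)*4736 = 26129/155 - 1*(-89984) = 26129/155 + 89984 = 13973649/155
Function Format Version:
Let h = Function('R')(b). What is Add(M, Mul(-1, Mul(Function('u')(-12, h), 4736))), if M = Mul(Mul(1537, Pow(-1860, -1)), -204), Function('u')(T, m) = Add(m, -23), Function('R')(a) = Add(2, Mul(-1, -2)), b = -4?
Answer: Rational(13973649, 155) ≈ 90153.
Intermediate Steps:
Function('R')(a) = 4 (Function('R')(a) = Add(2, 2) = 4)
h = 4
Function('u')(T, m) = Add(-23, m)
M = Rational(26129, 155) (M = Mul(Mul(1537, Rational(-1, 1860)), -204) = Mul(Rational(-1537, 1860), -204) = Rational(26129, 155) ≈ 168.57)
Add(M, Mul(-1, Mul(Function('u')(-12, h), 4736))) = Add(Rational(26129, 155), Mul(-1, Mul(Add(-23, 4), 4736))) = Add(Rational(26129, 155), Mul(-1, Mul(-19, 4736))) = Add(Rational(26129, 155), Mul(-1, -89984)) = Add(Rational(26129, 155), 89984) = Rational(13973649, 155)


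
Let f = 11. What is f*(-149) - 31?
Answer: -1670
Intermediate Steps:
f*(-149) - 31 = 11*(-149) - 31 = -1639 - 31 = -1670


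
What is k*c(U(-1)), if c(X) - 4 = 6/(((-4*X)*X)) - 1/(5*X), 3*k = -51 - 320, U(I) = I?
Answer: -3339/10 ≈ -333.90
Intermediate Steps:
k = -371/3 (k = (-51 - 320)/3 = (⅓)*(-371) = -371/3 ≈ -123.67)
c(X) = 4 - 3/(2*X²) - 1/(5*X) (c(X) = 4 + (6/(((-4*X)*X)) - 1/(5*X)) = 4 + (6/((-4*X²)) - 1/(5*X)) = 4 + (6*(-1/(4*X²)) - 1/(5*X)) = 4 + (-3/(2*X²) - 1/(5*X)) = 4 - 3/(2*X²) - 1/(5*X))
k*c(U(-1)) = -371*(4 - 3/2/(-1)² - ⅕/(-1))/3 = -371*(4 - 3/2*1 - ⅕*(-1))/3 = -371*(4 - 3/2 + ⅕)/3 = -371/3*27/10 = -3339/10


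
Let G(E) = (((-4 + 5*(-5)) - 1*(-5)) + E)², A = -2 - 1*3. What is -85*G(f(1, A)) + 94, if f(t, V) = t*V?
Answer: -71391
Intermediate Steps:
A = -5 (A = -2 - 3 = -5)
f(t, V) = V*t
G(E) = (-24 + E)² (G(E) = (((-4 - 25) + 5) + E)² = ((-29 + 5) + E)² = (-24 + E)²)
-85*G(f(1, A)) + 94 = -85*(-24 - 5*1)² + 94 = -85*(-24 - 5)² + 94 = -85*(-29)² + 94 = -85*841 + 94 = -71485 + 94 = -71391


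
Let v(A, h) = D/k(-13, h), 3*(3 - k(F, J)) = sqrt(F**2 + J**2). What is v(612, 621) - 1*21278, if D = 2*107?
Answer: -8207547440/385729 - 642*sqrt(385810)/385729 ≈ -21279.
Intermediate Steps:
k(F, J) = 3 - sqrt(F**2 + J**2)/3
D = 214
v(A, h) = 214/(3 - sqrt(169 + h**2)/3) (v(A, h) = 214/(3 - sqrt((-13)**2 + h**2)/3) = 214/(3 - sqrt(169 + h**2)/3))
v(612, 621) - 1*21278 = -642/(-9 + sqrt(169 + 621**2)) - 1*21278 = -642/(-9 + sqrt(169 + 385641)) - 21278 = -642/(-9 + sqrt(385810)) - 21278 = -21278 - 642/(-9 + sqrt(385810))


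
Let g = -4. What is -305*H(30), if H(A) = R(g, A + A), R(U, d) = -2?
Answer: 610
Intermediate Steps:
H(A) = -2
-305*H(30) = -305*(-2) = 610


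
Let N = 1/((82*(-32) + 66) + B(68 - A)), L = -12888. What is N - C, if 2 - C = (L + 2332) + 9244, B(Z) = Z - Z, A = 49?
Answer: -3361213/2558 ≈ -1314.0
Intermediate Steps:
B(Z) = 0
C = 1314 (C = 2 - ((-12888 + 2332) + 9244) = 2 - (-10556 + 9244) = 2 - 1*(-1312) = 2 + 1312 = 1314)
N = -1/2558 (N = 1/((82*(-32) + 66) + 0) = 1/((-2624 + 66) + 0) = 1/(-2558 + 0) = 1/(-2558) = -1/2558 ≈ -0.00039093)
N - C = -1/2558 - 1*1314 = -1/2558 - 1314 = -3361213/2558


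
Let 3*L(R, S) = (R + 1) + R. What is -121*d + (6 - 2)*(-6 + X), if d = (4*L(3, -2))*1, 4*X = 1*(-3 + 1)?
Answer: -3466/3 ≈ -1155.3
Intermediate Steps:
L(R, S) = ⅓ + 2*R/3 (L(R, S) = ((R + 1) + R)/3 = ((1 + R) + R)/3 = (1 + 2*R)/3 = ⅓ + 2*R/3)
X = -½ (X = (1*(-3 + 1))/4 = (1*(-2))/4 = (¼)*(-2) = -½ ≈ -0.50000)
d = 28/3 (d = (4*(⅓ + (⅔)*3))*1 = (4*(⅓ + 2))*1 = (4*(7/3))*1 = (28/3)*1 = 28/3 ≈ 9.3333)
-121*d + (6 - 2)*(-6 + X) = -121*28/3 + (6 - 2)*(-6 - ½) = -3388/3 + 4*(-13/2) = -3388/3 - 26 = -3466/3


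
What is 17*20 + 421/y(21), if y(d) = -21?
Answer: 6719/21 ≈ 319.95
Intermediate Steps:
17*20 + 421/y(21) = 17*20 + 421/(-21) = 340 + 421*(-1/21) = 340 - 421/21 = 6719/21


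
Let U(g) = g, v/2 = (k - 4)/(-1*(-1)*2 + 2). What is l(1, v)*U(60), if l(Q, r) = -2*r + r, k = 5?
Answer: -30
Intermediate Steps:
v = ½ (v = 2*((5 - 4)/(-1*(-1)*2 + 2)) = 2*(1/(1*2 + 2)) = 2*(1/(2 + 2)) = 2*(1/4) = 2*(1*(¼)) = 2*(¼) = ½ ≈ 0.50000)
l(Q, r) = -r
l(1, v)*U(60) = -1*½*60 = -½*60 = -30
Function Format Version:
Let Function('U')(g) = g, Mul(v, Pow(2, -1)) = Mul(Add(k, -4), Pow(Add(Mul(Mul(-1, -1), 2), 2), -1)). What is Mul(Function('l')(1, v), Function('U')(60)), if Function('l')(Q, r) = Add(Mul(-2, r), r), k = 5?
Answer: -30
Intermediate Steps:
v = Rational(1, 2) (v = Mul(2, Mul(Add(5, -4), Pow(Add(Mul(Mul(-1, -1), 2), 2), -1))) = Mul(2, Mul(1, Pow(Add(Mul(1, 2), 2), -1))) = Mul(2, Mul(1, Pow(Add(2, 2), -1))) = Mul(2, Mul(1, Pow(4, -1))) = Mul(2, Mul(1, Rational(1, 4))) = Mul(2, Rational(1, 4)) = Rational(1, 2) ≈ 0.50000)
Function('l')(Q, r) = Mul(-1, r)
Mul(Function('l')(1, v), Function('U')(60)) = Mul(Mul(-1, Rational(1, 2)), 60) = Mul(Rational(-1, 2), 60) = -30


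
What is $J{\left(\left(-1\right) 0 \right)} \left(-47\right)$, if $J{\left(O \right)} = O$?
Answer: $0$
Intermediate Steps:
$J{\left(\left(-1\right) 0 \right)} \left(-47\right) = \left(-1\right) 0 \left(-47\right) = 0 \left(-47\right) = 0$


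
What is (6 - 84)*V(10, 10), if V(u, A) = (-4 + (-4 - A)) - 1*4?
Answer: 1716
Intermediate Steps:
V(u, A) = -12 - A (V(u, A) = (-8 - A) - 4 = -12 - A)
(6 - 84)*V(10, 10) = (6 - 84)*(-12 - 1*10) = -78*(-12 - 10) = -78*(-22) = 1716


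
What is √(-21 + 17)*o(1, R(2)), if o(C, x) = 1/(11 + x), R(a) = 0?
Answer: 2*I/11 ≈ 0.18182*I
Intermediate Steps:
√(-21 + 17)*o(1, R(2)) = √(-21 + 17)/(11 + 0) = √(-4)/11 = (2*I)*(1/11) = 2*I/11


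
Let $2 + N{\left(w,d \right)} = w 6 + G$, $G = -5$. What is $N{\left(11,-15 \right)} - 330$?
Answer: $-271$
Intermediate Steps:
$N{\left(w,d \right)} = -7 + 6 w$ ($N{\left(w,d \right)} = -2 + \left(w 6 - 5\right) = -2 + \left(6 w - 5\right) = -2 + \left(-5 + 6 w\right) = -7 + 6 w$)
$N{\left(11,-15 \right)} - 330 = \left(-7 + 6 \cdot 11\right) - 330 = \left(-7 + 66\right) - 330 = 59 - 330 = -271$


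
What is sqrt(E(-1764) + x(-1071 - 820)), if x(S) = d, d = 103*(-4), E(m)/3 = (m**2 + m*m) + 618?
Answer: sqrt(18671618) ≈ 4321.1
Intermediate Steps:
E(m) = 1854 + 6*m**2 (E(m) = 3*((m**2 + m*m) + 618) = 3*((m**2 + m**2) + 618) = 3*(2*m**2 + 618) = 3*(618 + 2*m**2) = 1854 + 6*m**2)
d = -412
x(S) = -412
sqrt(E(-1764) + x(-1071 - 820)) = sqrt((1854 + 6*(-1764)**2) - 412) = sqrt((1854 + 6*3111696) - 412) = sqrt((1854 + 18670176) - 412) = sqrt(18672030 - 412) = sqrt(18671618)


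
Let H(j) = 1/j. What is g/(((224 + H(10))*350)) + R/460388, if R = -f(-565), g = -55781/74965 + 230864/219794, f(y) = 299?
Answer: -17458774026723091/27044913290594742900 ≈ -0.00064555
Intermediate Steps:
g = 229381393/748948055 (g = -55781*1/74965 + 230864*(1/219794) = -5071/6815 + 115432/109897 = 229381393/748948055 ≈ 0.30627)
R = -299 (R = -1*299 = -299)
g/(((224 + H(10))*350)) + R/460388 = 229381393/(748948055*(((224 + 1/10)*350))) - 299/460388 = 229381393/(748948055*(((224 + ⅒)*350))) - 299*1/460388 = 229381393/(748948055*(((2241/10)*350))) - 299/460388 = (229381393/748948055)/78435 - 299/460388 = (229381393/748948055)*(1/78435) - 299/460388 = 229381393/58743740693925 - 299/460388 = -17458774026723091/27044913290594742900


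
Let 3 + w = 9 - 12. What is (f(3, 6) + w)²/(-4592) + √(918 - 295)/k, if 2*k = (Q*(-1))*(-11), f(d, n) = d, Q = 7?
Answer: -9/4592 + 2*√623/77 ≈ 0.64635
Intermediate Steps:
w = -6 (w = -3 + (9 - 12) = -3 - 3 = -6)
k = 77/2 (k = ((7*(-1))*(-11))/2 = (-7*(-11))/2 = (½)*77 = 77/2 ≈ 38.500)
(f(3, 6) + w)²/(-4592) + √(918 - 295)/k = (3 - 6)²/(-4592) + √(918 - 295)/(77/2) = (-3)²*(-1/4592) + √623*(2/77) = 9*(-1/4592) + 2*√623/77 = -9/4592 + 2*√623/77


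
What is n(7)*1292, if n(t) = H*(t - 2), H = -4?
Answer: -25840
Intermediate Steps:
n(t) = 8 - 4*t (n(t) = -4*(t - 2) = -4*(-2 + t) = 8 - 4*t)
n(7)*1292 = (8 - 4*7)*1292 = (8 - 28)*1292 = -20*1292 = -25840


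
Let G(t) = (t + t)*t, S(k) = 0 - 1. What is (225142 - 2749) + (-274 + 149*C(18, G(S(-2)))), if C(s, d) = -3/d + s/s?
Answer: 444089/2 ≈ 2.2204e+5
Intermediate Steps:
S(k) = -1
G(t) = 2*t**2 (G(t) = (2*t)*t = 2*t**2)
C(s, d) = 1 - 3/d (C(s, d) = -3/d + 1 = 1 - 3/d)
(225142 - 2749) + (-274 + 149*C(18, G(S(-2)))) = (225142 - 2749) + (-274 + 149*((-3 + 2*(-1)**2)/((2*(-1)**2)))) = 222393 + (-274 + 149*((-3 + 2*1)/((2*1)))) = 222393 + (-274 + 149*((-3 + 2)/2)) = 222393 + (-274 + 149*((1/2)*(-1))) = 222393 + (-274 + 149*(-1/2)) = 222393 + (-274 - 149/2) = 222393 - 697/2 = 444089/2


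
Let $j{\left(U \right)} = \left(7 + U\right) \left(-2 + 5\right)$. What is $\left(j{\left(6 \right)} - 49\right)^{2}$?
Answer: $100$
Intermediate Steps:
$j{\left(U \right)} = 21 + 3 U$ ($j{\left(U \right)} = \left(7 + U\right) 3 = 21 + 3 U$)
$\left(j{\left(6 \right)} - 49\right)^{2} = \left(\left(21 + 3 \cdot 6\right) - 49\right)^{2} = \left(\left(21 + 18\right) - 49\right)^{2} = \left(39 - 49\right)^{2} = \left(-10\right)^{2} = 100$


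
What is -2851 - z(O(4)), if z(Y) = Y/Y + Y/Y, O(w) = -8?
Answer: -2853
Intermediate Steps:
z(Y) = 2 (z(Y) = 1 + 1 = 2)
-2851 - z(O(4)) = -2851 - 1*2 = -2851 - 2 = -2853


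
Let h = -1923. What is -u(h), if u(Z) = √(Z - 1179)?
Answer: -I*√3102 ≈ -55.696*I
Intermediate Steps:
u(Z) = √(-1179 + Z)
-u(h) = -√(-1179 - 1923) = -√(-3102) = -I*√3102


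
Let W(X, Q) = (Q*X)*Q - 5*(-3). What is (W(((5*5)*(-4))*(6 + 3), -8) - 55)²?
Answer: 3322369600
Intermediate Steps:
W(X, Q) = 15 + X*Q² (W(X, Q) = X*Q² + 15 = 15 + X*Q²)
(W(((5*5)*(-4))*(6 + 3), -8) - 55)² = ((15 + (((5*5)*(-4))*(6 + 3))*(-8)²) - 55)² = ((15 + ((25*(-4))*9)*64) - 55)² = ((15 - 100*9*64) - 55)² = ((15 - 900*64) - 55)² = ((15 - 57600) - 55)² = (-57585 - 55)² = (-57640)² = 3322369600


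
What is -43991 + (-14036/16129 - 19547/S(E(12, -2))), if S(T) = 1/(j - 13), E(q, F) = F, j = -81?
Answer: 28926170047/16129 ≈ 1.7934e+6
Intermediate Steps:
S(T) = -1/94 (S(T) = 1/(-81 - 13) = 1/(-94) = -1/94)
-43991 + (-14036/16129 - 19547/S(E(12, -2))) = -43991 + (-14036/16129 - 19547/(-1/94)) = -43991 + (-14036*1/16129 - 19547*(-94)) = -43991 + (-14036/16129 + 1837418) = -43991 + 29635700886/16129 = 28926170047/16129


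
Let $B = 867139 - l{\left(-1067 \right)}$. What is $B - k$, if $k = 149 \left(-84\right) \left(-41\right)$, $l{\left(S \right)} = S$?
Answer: $355050$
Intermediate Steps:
$B = 868206$ ($B = 867139 - -1067 = 867139 + 1067 = 868206$)
$k = 513156$ ($k = \left(-12516\right) \left(-41\right) = 513156$)
$B - k = 868206 - 513156 = 355050$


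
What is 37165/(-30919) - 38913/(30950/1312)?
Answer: -789842215207/478471525 ≈ -1650.8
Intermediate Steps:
37165/(-30919) - 38913/(30950/1312) = 37165*(-1/30919) - 38913/(30950*(1/1312)) = -37165/30919 - 38913/15475/656 = -37165/30919 - 38913*656/15475 = -37165/30919 - 25526928/15475 = -789842215207/478471525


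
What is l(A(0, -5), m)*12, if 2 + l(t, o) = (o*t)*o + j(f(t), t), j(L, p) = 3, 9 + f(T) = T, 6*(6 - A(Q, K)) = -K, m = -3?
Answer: 570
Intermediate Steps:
A(Q, K) = 6 + K/6 (A(Q, K) = 6 - (-1)*K/6 = 6 + K/6)
f(T) = -9 + T
l(t, o) = 1 + t*o**2 (l(t, o) = -2 + ((o*t)*o + 3) = -2 + (t*o**2 + 3) = -2 + (3 + t*o**2) = 1 + t*o**2)
l(A(0, -5), m)*12 = (1 + (6 + (1/6)*(-5))*(-3)**2)*12 = (1 + (6 - 5/6)*9)*12 = (1 + (31/6)*9)*12 = (1 + 93/2)*12 = (95/2)*12 = 570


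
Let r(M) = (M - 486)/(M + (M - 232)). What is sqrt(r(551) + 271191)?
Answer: sqrt(8210580978)/174 ≈ 520.76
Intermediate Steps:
r(M) = (-486 + M)/(-232 + 2*M) (r(M) = (-486 + M)/(M + (-232 + M)) = (-486 + M)/(-232 + 2*M))
sqrt(r(551) + 271191) = sqrt((-486 + 551)/(2*(-116 + 551)) + 271191) = sqrt((1/2)*65/435 + 271191) = sqrt((1/2)*(1/435)*65 + 271191) = sqrt(13/174 + 271191) = sqrt(47187247/174) = sqrt(8210580978)/174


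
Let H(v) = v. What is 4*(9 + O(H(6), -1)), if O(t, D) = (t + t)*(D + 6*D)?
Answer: -300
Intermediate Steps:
O(t, D) = 14*D*t (O(t, D) = (2*t)*(7*D) = 14*D*t)
4*(9 + O(H(6), -1)) = 4*(9 + 14*(-1)*6) = 4*(9 - 84) = 4*(-75) = -300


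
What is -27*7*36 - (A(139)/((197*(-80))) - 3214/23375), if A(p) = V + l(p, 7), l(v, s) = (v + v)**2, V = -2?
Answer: -250466844061/36839000 ≈ -6799.0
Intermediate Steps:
l(v, s) = 4*v**2 (l(v, s) = (2*v)**2 = 4*v**2)
A(p) = -2 + 4*p**2
-27*7*36 - (A(139)/((197*(-80))) - 3214/23375) = -27*7*36 - ((-2 + 4*139**2)/((197*(-80))) - 3214/23375) = -189*36 - ((-2 + 4*19321)/(-15760) - 3214*1/23375) = -6804 - ((-2 + 77284)*(-1/15760) - 3214/23375) = -6804 - (77282*(-1/15760) - 3214/23375) = -6804 - (-38641/7880 - 3214/23375) = -6804 - 1*(-185711939/36839000) = -6804 + 185711939/36839000 = -250466844061/36839000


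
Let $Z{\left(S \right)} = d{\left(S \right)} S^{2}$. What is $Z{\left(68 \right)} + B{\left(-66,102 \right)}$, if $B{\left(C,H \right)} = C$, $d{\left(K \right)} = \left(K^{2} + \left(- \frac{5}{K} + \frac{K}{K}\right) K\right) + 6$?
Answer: $21700366$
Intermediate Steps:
$d{\left(K \right)} = 6 + K^{2} + K \left(1 - \frac{5}{K}\right)$ ($d{\left(K \right)} = \left(K^{2} + \left(- \frac{5}{K} + 1\right) K\right) + 6 = \left(K^{2} + \left(1 - \frac{5}{K}\right) K\right) + 6 = \left(K^{2} + K \left(1 - \frac{5}{K}\right)\right) + 6 = 6 + K^{2} + K \left(1 - \frac{5}{K}\right)$)
$Z{\left(S \right)} = S^{2} \left(1 + S + S^{2}\right)$ ($Z{\left(S \right)} = \left(1 + S + S^{2}\right) S^{2} = S^{2} \left(1 + S + S^{2}\right)$)
$Z{\left(68 \right)} + B{\left(-66,102 \right)} = 68^{2} \left(1 + 68 + 68^{2}\right) - 66 = 4624 \left(1 + 68 + 4624\right) - 66 = 4624 \cdot 4693 - 66 = 21700432 - 66 = 21700366$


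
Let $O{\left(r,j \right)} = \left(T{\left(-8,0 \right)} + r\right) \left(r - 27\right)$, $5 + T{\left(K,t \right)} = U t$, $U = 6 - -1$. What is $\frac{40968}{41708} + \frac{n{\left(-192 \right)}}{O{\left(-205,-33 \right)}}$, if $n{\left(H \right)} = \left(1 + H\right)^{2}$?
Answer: $\frac{879377627}{508003440} \approx 1.731$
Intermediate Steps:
$U = 7$ ($U = 6 + 1 = 7$)
$T{\left(K,t \right)} = -5 + 7 t$
$O{\left(r,j \right)} = \left(-27 + r\right) \left(-5 + r\right)$ ($O{\left(r,j \right)} = \left(\left(-5 + 7 \cdot 0\right) + r\right) \left(r - 27\right) = \left(\left(-5 + 0\right) + r\right) \left(-27 + r\right) = \left(-5 + r\right) \left(-27 + r\right) = \left(-27 + r\right) \left(-5 + r\right)$)
$\frac{40968}{41708} + \frac{n{\left(-192 \right)}}{O{\left(-205,-33 \right)}} = \frac{40968}{41708} + \frac{\left(1 - 192\right)^{2}}{135 + \left(-205\right)^{2} - -6560} = 40968 \cdot \frac{1}{41708} + \frac{\left(-191\right)^{2}}{135 + 42025 + 6560} = \frac{10242}{10427} + \frac{36481}{48720} = \frac{879377627}{508003440}$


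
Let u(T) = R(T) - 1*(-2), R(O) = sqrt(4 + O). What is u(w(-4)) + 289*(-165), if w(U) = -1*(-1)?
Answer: -47683 + sqrt(5) ≈ -47681.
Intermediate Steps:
w(U) = 1
u(T) = 2 + sqrt(4 + T) (u(T) = sqrt(4 + T) - 1*(-2) = sqrt(4 + T) + 2 = 2 + sqrt(4 + T))
u(w(-4)) + 289*(-165) = (2 + sqrt(4 + 1)) + 289*(-165) = (2 + sqrt(5)) - 47685 = -47683 + sqrt(5)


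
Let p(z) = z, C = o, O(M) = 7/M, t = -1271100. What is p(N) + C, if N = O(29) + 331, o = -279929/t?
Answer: 12218304541/36861900 ≈ 331.46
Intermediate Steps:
o = 279929/1271100 (o = -279929/(-1271100) = -279929*(-1/1271100) = 279929/1271100 ≈ 0.22023)
C = 279929/1271100 ≈ 0.22023
N = 9606/29 (N = 7/29 + 331 = 9606/29 ≈ 331.24)
p(N) + C = 9606/29 + 279929/1271100 = 12218304541/36861900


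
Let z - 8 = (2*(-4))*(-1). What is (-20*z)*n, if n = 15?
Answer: -4800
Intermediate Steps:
z = 16 (z = 8 + (2*(-4))*(-1) = 8 - 8*(-1) = 8 + 8 = 16)
(-20*z)*n = -20*16*15 = -320*15 = -4800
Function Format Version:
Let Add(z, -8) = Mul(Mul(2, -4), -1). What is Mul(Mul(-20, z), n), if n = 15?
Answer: -4800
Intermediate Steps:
z = 16 (z = Add(8, Mul(Mul(2, -4), -1)) = Add(8, Mul(-8, -1)) = Add(8, 8) = 16)
Mul(Mul(-20, z), n) = Mul(Mul(-20, 16), 15) = Mul(-320, 15) = -4800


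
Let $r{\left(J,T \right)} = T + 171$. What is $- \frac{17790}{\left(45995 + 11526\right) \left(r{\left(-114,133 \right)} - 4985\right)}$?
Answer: $\frac{30}{454057} \approx 6.6071 \cdot 10^{-5}$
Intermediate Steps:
$r{\left(J,T \right)} = 171 + T$
$- \frac{17790}{\left(45995 + 11526\right) \left(r{\left(-114,133 \right)} - 4985\right)} = - \frac{17790}{\left(45995 + 11526\right) \left(\left(171 + 133\right) - 4985\right)} = - \frac{17790}{57521 \left(304 - 4985\right)} = - \frac{17790}{57521 \left(-4681\right)} = - \frac{17790}{-269255801} = \left(-17790\right) \left(- \frac{1}{269255801}\right) = \frac{30}{454057}$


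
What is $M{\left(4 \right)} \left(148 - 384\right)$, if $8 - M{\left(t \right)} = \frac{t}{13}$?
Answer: $- \frac{23600}{13} \approx -1815.4$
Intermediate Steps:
$M{\left(t \right)} = 8 - \frac{t}{13}$
$M{\left(4 \right)} \left(148 - 384\right) = \left(8 - \frac{4}{13}\right) \left(148 - 384\right) = \left(8 - \frac{4}{13}\right) \left(-236\right) = \frac{100}{13} \left(-236\right) = - \frac{23600}{13}$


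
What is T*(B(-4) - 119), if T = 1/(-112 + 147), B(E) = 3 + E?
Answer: -24/7 ≈ -3.4286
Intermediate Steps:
T = 1/35 ≈ 0.028571
T*(B(-4) - 119) = ((3 - 4) - 119)/35 = (-1 - 119)/35 = (1/35)*(-120) = -24/7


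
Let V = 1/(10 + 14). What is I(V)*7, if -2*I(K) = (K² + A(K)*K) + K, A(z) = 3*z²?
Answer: -469/3072 ≈ -0.15267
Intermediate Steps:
V = 1/24 ≈ 0.041667
I(K) = -3*K³/2 - K/2 - K²/2 (I(K) = -((K² + (3*K²)*K) + K)/2 = -((K² + 3*K³) + K)/2 = -(K + K² + 3*K³)/2 = -3*K³/2 - K/2 - K²/2)
I(V)*7 = -½*1/24*(1 + 1/24 + 3*(1/24)²)*7 = -½*1/24*(1 + 1/24 + 3*(1/576))*7 = -½*1/24*(1 + 1/24 + 1/192)*7 = -½*1/24*67/64*7 = -67/3072*7 = -469/3072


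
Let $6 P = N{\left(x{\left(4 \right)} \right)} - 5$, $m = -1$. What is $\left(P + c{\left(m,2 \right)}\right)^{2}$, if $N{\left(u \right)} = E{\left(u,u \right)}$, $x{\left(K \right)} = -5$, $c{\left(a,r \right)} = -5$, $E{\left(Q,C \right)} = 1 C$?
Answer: $\frac{400}{9} \approx 44.444$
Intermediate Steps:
$E{\left(Q,C \right)} = C$
$N{\left(u \right)} = u$
$P = - \frac{5}{3}$ ($P = \frac{-5 - 5}{6} = \frac{1}{6} \left(-10\right) = - \frac{5}{3} \approx -1.6667$)
$\left(P + c{\left(m,2 \right)}\right)^{2} = \left(- \frac{5}{3} - 5\right)^{2} = \left(- \frac{20}{3}\right)^{2} = \frac{400}{9}$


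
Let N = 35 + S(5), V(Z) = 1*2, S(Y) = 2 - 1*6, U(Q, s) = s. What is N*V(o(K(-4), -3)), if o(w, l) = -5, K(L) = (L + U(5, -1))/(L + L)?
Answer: 62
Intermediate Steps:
K(L) = (-1 + L)/(2*L) (K(L) = (L - 1)/(L + L) = (-1 + L)/((2*L)) = (-1 + L)*(1/(2*L)) = (-1 + L)/(2*L))
S(Y) = -4 (S(Y) = 2 - 6 = -4)
V(Z) = 2
N = 31 (N = 35 - 4 = 31)
N*V(o(K(-4), -3)) = 31*2 = 62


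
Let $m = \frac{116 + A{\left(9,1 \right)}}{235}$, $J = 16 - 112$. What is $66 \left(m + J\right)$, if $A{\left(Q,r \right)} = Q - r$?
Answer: $- \frac{1480776}{235} \approx -6301.2$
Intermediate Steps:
$J = -96$
$m = \frac{124}{235}$ ($m = \frac{116 + \left(9 - 1\right)}{235} = \left(116 + \left(9 - 1\right)\right) \frac{1}{235} = \left(116 + 8\right) \frac{1}{235} = 124 \cdot \frac{1}{235} = \frac{124}{235} \approx 0.52766$)
$66 \left(m + J\right) = 66 \left(\frac{124}{235} - 96\right) = 66 \left(- \frac{22436}{235}\right) = - \frac{1480776}{235}$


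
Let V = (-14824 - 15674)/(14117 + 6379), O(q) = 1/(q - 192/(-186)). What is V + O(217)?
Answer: -34250101/23088744 ≈ -1.4834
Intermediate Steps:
O(q) = 1/(32/31 + q) (O(q) = 1/(q - 192*(-1/186)) = 1/(q + 32/31) = 1/(32/31 + q))
V = -5083/3416 (V = -30498/20496 = -30498*1/20496 = -5083/3416 ≈ -1.4880)
V + O(217) = -5083/3416 + 31/(32 + 31*217) = -5083/3416 + 31/(32 + 6727) = -5083/3416 + 31/6759 = -34250101/23088744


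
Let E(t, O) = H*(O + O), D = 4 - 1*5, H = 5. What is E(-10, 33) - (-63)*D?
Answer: 267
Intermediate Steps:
D = -1 (D = 4 - 5 = -1)
E(t, O) = 10*O (E(t, O) = 5*(O + O) = 5*(2*O) = 10*O)
E(-10, 33) - (-63)*D = 10*33 - (-63)*(-1) = 330 - 1*63 = 330 - 63 = 267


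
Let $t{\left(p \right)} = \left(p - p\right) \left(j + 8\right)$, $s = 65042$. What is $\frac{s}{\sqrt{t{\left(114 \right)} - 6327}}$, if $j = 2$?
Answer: $- \frac{65042 i \sqrt{703}}{2109} \approx - 817.7 i$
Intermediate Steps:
$t{\left(p \right)} = 0$ ($t{\left(p \right)} = \left(p - p\right) \left(2 + 8\right) = 0 \cdot 10 = 0$)
$\frac{s}{\sqrt{t{\left(114 \right)} - 6327}} = \frac{65042}{\sqrt{0 - 6327}} = \frac{65042}{\sqrt{-6327}} = \frac{65042}{3 i \sqrt{703}} = 65042 \left(- \frac{i \sqrt{703}}{2109}\right) = - \frac{65042 i \sqrt{703}}{2109}$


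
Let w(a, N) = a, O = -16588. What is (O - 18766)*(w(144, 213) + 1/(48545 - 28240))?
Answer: -103372303034/20305 ≈ -5.0910e+6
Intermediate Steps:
(O - 18766)*(w(144, 213) + 1/(48545 - 28240)) = (-16588 - 18766)*(144 + 1/(48545 - 28240)) = -35354*(144 + 1/20305) = -35354*2923921/20305 = -103372303034/20305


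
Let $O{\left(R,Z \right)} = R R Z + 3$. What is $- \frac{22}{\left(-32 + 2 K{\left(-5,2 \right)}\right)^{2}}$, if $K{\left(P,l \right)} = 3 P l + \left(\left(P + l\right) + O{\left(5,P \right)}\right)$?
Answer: $- \frac{11}{58482} \approx -0.00018809$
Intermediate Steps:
$O{\left(R,Z \right)} = 3 + Z R^{2}$ ($O{\left(R,Z \right)} = R^{2} Z + 3 = Z R^{2} + 3 = 3 + Z R^{2}$)
$K{\left(P,l \right)} = 3 + l + 26 P + 3 P l$ ($K{\left(P,l \right)} = 3 P l + \left(\left(P + l\right) + \left(3 + P 5^{2}\right)\right) = 3 P l + \left(\left(P + l\right) + \left(3 + P 25\right)\right) = 3 P l + \left(\left(P + l\right) + \left(3 + 25 P\right)\right) = 3 P l + \left(3 + l + 26 P\right) = 3 + l + 26 P + 3 P l$)
$- \frac{22}{\left(-32 + 2 K{\left(-5,2 \right)}\right)^{2}} = - \frac{22}{\left(-32 + 2 \left(3 + 2 + 26 \left(-5\right) + 3 \left(-5\right) 2\right)\right)^{2}} = - \frac{22}{\left(-32 + 2 \left(3 + 2 - 130 - 30\right)\right)^{2}} = - \frac{22}{\left(-32 + 2 \left(-155\right)\right)^{2}} = - \frac{22}{\left(-32 - 310\right)^{2}} = - \frac{22}{\left(-342\right)^{2}} = - \frac{22}{116964} = \left(-22\right) \frac{1}{116964} = - \frac{11}{58482}$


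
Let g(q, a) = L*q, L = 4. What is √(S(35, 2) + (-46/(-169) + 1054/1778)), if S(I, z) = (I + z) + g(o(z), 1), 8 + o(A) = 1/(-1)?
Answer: √249096022/11557 ≈ 1.3656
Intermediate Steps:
o(A) = -9 (o(A) = -8 + 1/(-1) = -8 - 1 = -9)
g(q, a) = 4*q
S(I, z) = -36 + I + z (S(I, z) = (I + z) + 4*(-9) = (I + z) - 36 = -36 + I + z)
√(S(35, 2) + (-46/(-169) + 1054/1778)) = √((-36 + 35 + 2) + (-46/(-169) + 1054/1778)) = √(1 + (-46*(-1/169) + 1054*(1/1778))) = √(1 + (46/169 + 527/889)) = √(1 + 129957/150241) = √(280198/150241) = √249096022/11557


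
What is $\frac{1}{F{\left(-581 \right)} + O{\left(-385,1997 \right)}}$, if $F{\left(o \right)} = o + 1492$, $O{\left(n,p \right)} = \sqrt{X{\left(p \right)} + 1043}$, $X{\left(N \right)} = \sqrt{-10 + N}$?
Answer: $\frac{1}{911 + \sqrt{1043 + \sqrt{1987}}} \approx 0.0010593$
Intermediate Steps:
$O{\left(n,p \right)} = \sqrt{1043 + \sqrt{-10 + p}}$ ($O{\left(n,p \right)} = \sqrt{\sqrt{-10 + p} + 1043} = \sqrt{1043 + \sqrt{-10 + p}}$)
$F{\left(o \right)} = 1492 + o$
$\frac{1}{F{\left(-581 \right)} + O{\left(-385,1997 \right)}} = \frac{1}{\left(1492 - 581\right) + \sqrt{1043 + \sqrt{-10 + 1997}}} = \frac{1}{911 + \sqrt{1043 + \sqrt{1987}}}$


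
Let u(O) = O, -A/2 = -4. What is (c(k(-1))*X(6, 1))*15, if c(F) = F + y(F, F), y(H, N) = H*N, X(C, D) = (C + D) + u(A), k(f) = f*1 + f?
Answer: 450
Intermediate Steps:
A = 8 (A = -2*(-4) = 8)
k(f) = 2*f (k(f) = f + f = 2*f)
X(C, D) = 8 + C + D (X(C, D) = (C + D) + 8 = 8 + C + D)
c(F) = F + F**2 (c(F) = F + F*F = F + F**2)
(c(k(-1))*X(6, 1))*15 = (((2*(-1))*(1 + 2*(-1)))*(8 + 6 + 1))*15 = (-2*(1 - 2)*15)*15 = (-2*(-1)*15)*15 = (2*15)*15 = 30*15 = 450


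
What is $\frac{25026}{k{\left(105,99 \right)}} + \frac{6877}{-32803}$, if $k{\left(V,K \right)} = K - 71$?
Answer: $\frac{410367661}{459242} \approx 893.58$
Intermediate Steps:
$k{\left(V,K \right)} = -71 + K$
$\frac{25026}{k{\left(105,99 \right)}} + \frac{6877}{-32803} = \frac{25026}{-71 + 99} + \frac{6877}{-32803} = \frac{25026}{28} + 6877 \left(- \frac{1}{32803}\right) = 25026 \cdot \frac{1}{28} - \frac{6877}{32803} = \frac{12513}{14} - \frac{6877}{32803} = \frac{410367661}{459242}$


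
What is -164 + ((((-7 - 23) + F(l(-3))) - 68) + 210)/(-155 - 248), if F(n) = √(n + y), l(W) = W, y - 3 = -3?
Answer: -66204/403 - I*√3/403 ≈ -164.28 - 0.0042979*I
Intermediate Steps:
y = 0 (y = 3 - 3 = 0)
F(n) = √n (F(n) = √(n + 0) = √n)
-164 + ((((-7 - 23) + F(l(-3))) - 68) + 210)/(-155 - 248) = -164 + ((((-7 - 23) + √(-3)) - 68) + 210)/(-155 - 248) = -164 + (((-30 + I*√3) - 68) + 210)/(-403) = -164 + ((-98 + I*√3) + 210)*(-1/403) = -164 + (112 + I*√3)*(-1/403) = -164 + (-112/403 - I*√3/403) = -66204/403 - I*√3/403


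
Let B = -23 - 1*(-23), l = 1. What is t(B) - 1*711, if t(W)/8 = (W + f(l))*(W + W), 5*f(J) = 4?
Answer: -711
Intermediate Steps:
f(J) = ⅘ (f(J) = (⅕)*4 = ⅘)
B = 0 (B = -23 + 23 = 0)
t(W) = 16*W*(⅘ + W) (t(W) = 8*((W + ⅘)*(W + W)) = 8*((⅘ + W)*(2*W)) = 8*(2*W*(⅘ + W)) = 16*W*(⅘ + W))
t(B) - 1*711 = (16/5)*0*(4 + 5*0) - 1*711 = (16/5)*0*(4 + 0) - 711 = (16/5)*0*4 - 711 = 0 - 711 = -711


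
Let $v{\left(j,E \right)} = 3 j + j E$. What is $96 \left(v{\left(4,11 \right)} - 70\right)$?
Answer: $-1344$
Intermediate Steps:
$v{\left(j,E \right)} = 3 j + E j$
$96 \left(v{\left(4,11 \right)} - 70\right) = 96 \left(4 \left(3 + 11\right) - 70\right) = 96 \left(4 \cdot 14 - 70\right) = 96 \left(56 - 70\right) = 96 \left(-14\right) = -1344$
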